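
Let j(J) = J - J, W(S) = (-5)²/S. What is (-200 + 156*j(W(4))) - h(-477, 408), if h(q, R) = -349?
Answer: 149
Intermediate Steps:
W(S) = 25/S
j(J) = 0
(-200 + 156*j(W(4))) - h(-477, 408) = (-200 + 156*0) - 1*(-349) = (-200 + 0) + 349 = -200 + 349 = 149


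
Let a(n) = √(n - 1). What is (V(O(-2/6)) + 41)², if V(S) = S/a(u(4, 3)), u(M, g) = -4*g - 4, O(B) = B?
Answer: (2091 + I*√17)²/2601 ≈ 1681.0 + 6.6293*I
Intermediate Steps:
u(M, g) = -4 - 4*g
a(n) = √(-1 + n)
V(S) = -I*S*√17/17 (V(S) = S/(√(-1 + (-4 - 4*3))) = S/(√(-1 + (-4 - 12))) = S/(√(-1 - 16)) = S/(√(-17)) = S/((I*√17)) = S*(-I*√17/17) = -I*S*√17/17)
(V(O(-2/6)) + 41)² = (-I*(-2/6)*√17/17 + 41)² = (-I*(-2*⅙)*√17/17 + 41)² = (-1/17*I*(-⅓)*√17 + 41)² = (I*√17/51 + 41)² = (41 + I*√17/51)²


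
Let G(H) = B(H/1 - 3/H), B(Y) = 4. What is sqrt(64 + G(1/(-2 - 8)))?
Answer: 2*sqrt(17) ≈ 8.2462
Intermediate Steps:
G(H) = 4
sqrt(64 + G(1/(-2 - 8))) = sqrt(64 + 4) = sqrt(68) = 2*sqrt(17)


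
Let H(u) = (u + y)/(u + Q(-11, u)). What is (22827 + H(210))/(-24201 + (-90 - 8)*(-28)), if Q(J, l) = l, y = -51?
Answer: -3195833/3003980 ≈ -1.0639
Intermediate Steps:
H(u) = (-51 + u)/(2*u) (H(u) = (u - 51)/(u + u) = (-51 + u)/((2*u)) = (-51 + u)*(1/(2*u)) = (-51 + u)/(2*u))
(22827 + H(210))/(-24201 + (-90 - 8)*(-28)) = (22827 + (1/2)*(-51 + 210)/210)/(-24201 + (-90 - 8)*(-28)) = (22827 + (1/2)*(1/210)*159)/(-24201 - 98*(-28)) = (22827 + 53/140)/(-24201 + 2744) = (3195833/140)/(-21457) = (3195833/140)*(-1/21457) = -3195833/3003980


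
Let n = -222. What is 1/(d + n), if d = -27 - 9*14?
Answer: -1/375 ≈ -0.0026667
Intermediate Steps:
d = -153 (d = -27 - 126 = -153)
1/(d + n) = 1/(-153 - 222) = 1/(-375) = -1/375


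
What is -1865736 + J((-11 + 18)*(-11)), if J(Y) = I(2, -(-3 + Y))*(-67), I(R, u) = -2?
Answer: -1865602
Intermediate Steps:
J(Y) = 134 (J(Y) = -2*(-67) = 134)
-1865736 + J((-11 + 18)*(-11)) = -1865736 + 134 = -1865602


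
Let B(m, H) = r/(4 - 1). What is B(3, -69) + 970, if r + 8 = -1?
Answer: 967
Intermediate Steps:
r = -9 (r = -8 - 1 = -9)
B(m, H) = -3 (B(m, H) = -9/(4 - 1) = -9/3 = -9*⅓ = -3)
B(3, -69) + 970 = -3 + 970 = 967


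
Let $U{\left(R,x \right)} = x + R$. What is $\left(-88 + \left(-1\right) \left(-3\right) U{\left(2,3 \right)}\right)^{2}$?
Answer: $5329$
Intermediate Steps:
$U{\left(R,x \right)} = R + x$
$\left(-88 + \left(-1\right) \left(-3\right) U{\left(2,3 \right)}\right)^{2} = \left(-88 + \left(-1\right) \left(-3\right) \left(2 + 3\right)\right)^{2} = \left(-88 + 3 \cdot 5\right)^{2} = \left(-88 + 15\right)^{2} = \left(-73\right)^{2} = 5329$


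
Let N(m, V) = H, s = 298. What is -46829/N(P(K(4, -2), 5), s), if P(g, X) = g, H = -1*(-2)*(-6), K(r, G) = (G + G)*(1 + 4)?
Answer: 46829/12 ≈ 3902.4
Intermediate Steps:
K(r, G) = 10*G (K(r, G) = (2*G)*5 = 10*G)
H = -12 (H = 2*(-6) = -12)
N(m, V) = -12
-46829/N(P(K(4, -2), 5), s) = -46829/(-12) = -46829*(-1/12) = 46829/12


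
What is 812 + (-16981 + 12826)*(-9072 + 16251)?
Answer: -29827933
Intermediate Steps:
812 + (-16981 + 12826)*(-9072 + 16251) = 812 - 4155*7179 = 812 - 29828745 = -29827933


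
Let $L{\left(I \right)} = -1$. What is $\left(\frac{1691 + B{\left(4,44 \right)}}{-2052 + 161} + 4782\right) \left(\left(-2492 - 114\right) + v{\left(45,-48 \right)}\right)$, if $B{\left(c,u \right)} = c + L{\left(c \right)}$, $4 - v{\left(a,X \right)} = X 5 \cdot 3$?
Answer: $- \frac{17015289976}{1891} \approx -8.998 \cdot 10^{6}$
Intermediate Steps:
$v{\left(a,X \right)} = 4 - 15 X$ ($v{\left(a,X \right)} = 4 - X 5 \cdot 3 = 4 - 5 X 3 = 4 - 15 X$)
$B{\left(c,u \right)} = -1 + c$ ($B{\left(c,u \right)} = c - 1 = -1 + c$)
$\left(\frac{1691 + B{\left(4,44 \right)}}{-2052 + 161} + 4782\right) \left(\left(-2492 - 114\right) + v{\left(45,-48 \right)}\right) = \left(\frac{1691 + \left(-1 + 4\right)}{-2052 + 161} + 4782\right) \left(\left(-2492 - 114\right) + \left(4 - -720\right)\right) = \left(\frac{1691 + 3}{-1891} + 4782\right) \left(\left(-2492 - 114\right) + \left(4 + 720\right)\right) = \left(1694 \left(- \frac{1}{1891}\right) + 4782\right) \left(-2606 + 724\right) = \left(- \frac{1694}{1891} + 4782\right) \left(-1882\right) = \frac{9041068}{1891} \left(-1882\right) = - \frac{17015289976}{1891}$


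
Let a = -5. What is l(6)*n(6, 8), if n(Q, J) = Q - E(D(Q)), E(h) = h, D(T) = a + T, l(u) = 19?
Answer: 95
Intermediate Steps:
D(T) = -5 + T
n(Q, J) = 5 (n(Q, J) = Q - (-5 + Q) = Q + (5 - Q) = 5)
l(6)*n(6, 8) = 19*5 = 95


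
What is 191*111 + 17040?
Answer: 38241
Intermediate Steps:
191*111 + 17040 = 21201 + 17040 = 38241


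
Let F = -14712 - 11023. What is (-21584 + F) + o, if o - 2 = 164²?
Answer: -20421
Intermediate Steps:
F = -25735
o = 26898 (o = 2 + 164² = 2 + 26896 = 26898)
(-21584 + F) + o = (-21584 - 25735) + 26898 = -47319 + 26898 = -20421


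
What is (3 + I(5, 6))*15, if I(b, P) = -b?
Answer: -30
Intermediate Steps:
(3 + I(5, 6))*15 = (3 - 1*5)*15 = (3 - 5)*15 = -2*15 = -30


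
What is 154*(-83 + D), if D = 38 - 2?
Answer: -7238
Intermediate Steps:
D = 36
154*(-83 + D) = 154*(-83 + 36) = 154*(-47) = -7238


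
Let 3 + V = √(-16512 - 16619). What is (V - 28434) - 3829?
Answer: -32266 + I*√33131 ≈ -32266.0 + 182.02*I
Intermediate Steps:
V = -3 + I*√33131 (V = -3 + √(-16512 - 16619) = -3 + √(-33131) = -3 + I*√33131 ≈ -3.0 + 182.02*I)
(V - 28434) - 3829 = ((-3 + I*√33131) - 28434) - 3829 = (-28437 + I*√33131) - 3829 = -32266 + I*√33131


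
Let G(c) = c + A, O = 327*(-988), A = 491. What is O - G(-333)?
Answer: -323234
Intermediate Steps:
O = -323076
G(c) = 491 + c (G(c) = c + 491 = 491 + c)
O - G(-333) = -323076 - (491 - 333) = -323076 - 1*158 = -323076 - 158 = -323234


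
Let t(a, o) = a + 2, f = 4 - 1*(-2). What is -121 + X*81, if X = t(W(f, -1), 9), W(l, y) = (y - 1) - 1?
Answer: -202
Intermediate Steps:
f = 6 (f = 4 + 2 = 6)
W(l, y) = -2 + y (W(l, y) = (-1 + y) - 1 = -2 + y)
t(a, o) = 2 + a
X = -1 (X = 2 + (-2 - 1) = 2 - 3 = -1)
-121 + X*81 = -121 - 1*81 = -121 - 81 = -202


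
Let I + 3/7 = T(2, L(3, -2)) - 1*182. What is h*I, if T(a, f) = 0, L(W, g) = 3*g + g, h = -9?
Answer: 11493/7 ≈ 1641.9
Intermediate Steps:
L(W, g) = 4*g
I = -1277/7 (I = -3/7 + (0 - 1*182) = -3/7 + (0 - 182) = -3/7 - 182 = -1277/7 ≈ -182.43)
h*I = -9*(-1277/7) = 11493/7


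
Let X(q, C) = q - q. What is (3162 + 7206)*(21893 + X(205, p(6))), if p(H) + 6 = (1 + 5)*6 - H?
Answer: 226986624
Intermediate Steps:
p(H) = 30 - H (p(H) = -6 + ((1 + 5)*6 - H) = -6 + (6*6 - H) = -6 + (36 - H) = 30 - H)
X(q, C) = 0
(3162 + 7206)*(21893 + X(205, p(6))) = (3162 + 7206)*(21893 + 0) = 10368*21893 = 226986624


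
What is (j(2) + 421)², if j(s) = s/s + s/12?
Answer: 6416089/36 ≈ 1.7822e+5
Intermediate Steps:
j(s) = 1 + s/12 (j(s) = 1 + s*(1/12) = 1 + s/12)
(j(2) + 421)² = ((1 + (1/12)*2) + 421)² = ((1 + ⅙) + 421)² = (7/6 + 421)² = (2533/6)² = 6416089/36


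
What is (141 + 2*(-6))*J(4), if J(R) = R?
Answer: 516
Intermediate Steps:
(141 + 2*(-6))*J(4) = (141 + 2*(-6))*4 = (141 - 12)*4 = 129*4 = 516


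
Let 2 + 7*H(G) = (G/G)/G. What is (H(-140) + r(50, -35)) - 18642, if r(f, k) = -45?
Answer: -18313541/980 ≈ -18687.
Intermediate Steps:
H(G) = -2/7 + 1/(7*G) (H(G) = -2/7 + ((G/G)/G)/7 = -2/7 + (1/G)/7 = -2/7 + 1/(7*G))
(H(-140) + r(50, -35)) - 18642 = ((1/7)*(1 - 2*(-140))/(-140) - 45) - 18642 = ((1/7)*(-1/140)*(1 + 280) - 45) - 18642 = ((1/7)*(-1/140)*281 - 45) - 18642 = (-281/980 - 45) - 18642 = -44381/980 - 18642 = -18313541/980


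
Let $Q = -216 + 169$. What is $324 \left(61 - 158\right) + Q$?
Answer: $-31475$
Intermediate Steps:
$Q = -47$
$324 \left(61 - 158\right) + Q = 324 \left(61 - 158\right) - 47 = 324 \left(-97\right) - 47 = -31428 - 47 = -31475$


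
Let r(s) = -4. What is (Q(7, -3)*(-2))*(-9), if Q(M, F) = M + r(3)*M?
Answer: -378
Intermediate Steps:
Q(M, F) = -3*M (Q(M, F) = M - 4*M = -3*M)
(Q(7, -3)*(-2))*(-9) = (-3*7*(-2))*(-9) = -21*(-2)*(-9) = 42*(-9) = -378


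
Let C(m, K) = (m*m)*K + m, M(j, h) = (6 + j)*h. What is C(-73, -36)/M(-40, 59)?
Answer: 191917/2006 ≈ 95.672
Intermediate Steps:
M(j, h) = h*(6 + j)
C(m, K) = m + K*m² (C(m, K) = m²*K + m = K*m² + m = m + K*m²)
C(-73, -36)/M(-40, 59) = (-73*(1 - 36*(-73)))/((59*(6 - 40))) = (-73*(1 + 2628))/((59*(-34))) = -73*2629/(-2006) = -191917*(-1/2006) = 191917/2006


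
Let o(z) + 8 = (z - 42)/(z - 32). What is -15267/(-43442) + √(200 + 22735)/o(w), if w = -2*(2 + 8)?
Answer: 2181/6206 - 26*√22935/177 ≈ -21.894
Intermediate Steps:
w = -20 (w = -2*10 = -20)
o(z) = -8 + (-42 + z)/(-32 + z) (o(z) = -8 + (z - 42)/(z - 32) = -8 + (-42 + z)/(-32 + z))
-15267/(-43442) + √(200 + 22735)/o(w) = -15267/(-43442) + √(200 + 22735)/(((214 - 7*(-20))/(-32 - 20))) = -15267*(-1/43442) + √22935/(((214 + 140)/(-52))) = 2181/6206 + √22935/((-1/52*354)) = 2181/6206 + √22935/(-177/26) = 2181/6206 + √22935*(-26/177) = 2181/6206 - 26*√22935/177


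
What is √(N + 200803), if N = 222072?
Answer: 5*√16915 ≈ 650.29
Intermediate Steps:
√(N + 200803) = √(222072 + 200803) = √422875 = 5*√16915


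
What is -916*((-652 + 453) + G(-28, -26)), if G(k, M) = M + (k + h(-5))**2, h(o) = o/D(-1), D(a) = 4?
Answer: -2310381/4 ≈ -5.7760e+5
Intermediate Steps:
h(o) = o/4
G(k, M) = M + (-5/4 + k)**2 (G(k, M) = M + (k + (1/4)*(-5))**2 = M + (k - 5/4)**2 = M + (-5/4 + k)**2)
-916*((-652 + 453) + G(-28, -26)) = -916*((-652 + 453) + (-26 + (-5 + 4*(-28))**2/16)) = -916*(-199 + (-26 + (-5 - 112)**2/16)) = -916*(-199 + (-26 + (1/16)*(-117)**2)) = -916*(-199 + (-26 + (1/16)*13689)) = -916*(-199 + (-26 + 13689/16)) = -916*(-199 + 13273/16) = -916*10089/16 = -2310381/4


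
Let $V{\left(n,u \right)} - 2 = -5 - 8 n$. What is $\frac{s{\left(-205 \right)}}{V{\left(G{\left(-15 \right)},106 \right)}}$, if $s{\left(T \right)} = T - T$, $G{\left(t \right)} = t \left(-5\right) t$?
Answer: $0$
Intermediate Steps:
$G{\left(t \right)} = - 5 t^{2}$ ($G{\left(t \right)} = - 5 t t = - 5 t^{2}$)
$V{\left(n,u \right)} = -3 - 8 n$ ($V{\left(n,u \right)} = 2 - \left(5 + 8 n\right) = -3 - 8 n$)
$s{\left(T \right)} = 0$
$\frac{s{\left(-205 \right)}}{V{\left(G{\left(-15 \right)},106 \right)}} = \frac{0}{-3 - 8 \left(- 5 \left(-15\right)^{2}\right)} = \frac{0}{-3 - 8 \left(\left(-5\right) 225\right)} = \frac{0}{-3 - -9000} = \frac{0}{-3 + 9000} = \frac{0}{8997} = 0 \cdot \frac{1}{8997} = 0$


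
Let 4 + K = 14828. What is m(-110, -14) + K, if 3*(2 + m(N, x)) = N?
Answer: 44356/3 ≈ 14785.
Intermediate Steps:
m(N, x) = -2 + N/3
K = 14824 (K = -4 + 14828 = 14824)
m(-110, -14) + K = (-2 + (1/3)*(-110)) + 14824 = (-2 - 110/3) + 14824 = -116/3 + 14824 = 44356/3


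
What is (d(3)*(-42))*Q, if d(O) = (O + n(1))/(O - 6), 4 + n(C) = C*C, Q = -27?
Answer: 0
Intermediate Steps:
n(C) = -4 + C² (n(C) = -4 + C*C = -4 + C²)
d(O) = (-3 + O)/(-6 + O) (d(O) = (O + (-4 + 1²))/(O - 6) = (O + (-4 + 1))/(-6 + O) = (O - 3)/(-6 + O) = (-3 + O)/(-6 + O))
(d(3)*(-42))*Q = (((-3 + 3)/(-6 + 3))*(-42))*(-27) = ((0/(-3))*(-42))*(-27) = (-⅓*0*(-42))*(-27) = (0*(-42))*(-27) = 0*(-27) = 0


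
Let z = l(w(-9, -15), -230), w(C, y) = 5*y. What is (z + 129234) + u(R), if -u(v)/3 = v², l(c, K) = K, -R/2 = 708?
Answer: -5886164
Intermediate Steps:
R = -1416 (R = -2*708 = -1416)
z = -230
u(v) = -3*v²
(z + 129234) + u(R) = (-230 + 129234) - 3*(-1416)² = 129004 - 3*2005056 = 129004 - 6015168 = -5886164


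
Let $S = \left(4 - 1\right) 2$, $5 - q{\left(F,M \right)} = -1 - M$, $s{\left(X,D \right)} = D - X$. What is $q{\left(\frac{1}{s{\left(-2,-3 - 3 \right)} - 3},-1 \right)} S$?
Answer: $30$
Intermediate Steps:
$q{\left(F,M \right)} = 6 + M$ ($q{\left(F,M \right)} = 5 - \left(-1 - M\right) = 5 + \left(1 + M\right) = 6 + M$)
$S = 6$ ($S = 3 \cdot 2 = 6$)
$q{\left(\frac{1}{s{\left(-2,-3 - 3 \right)} - 3},-1 \right)} S = \left(6 - 1\right) 6 = 5 \cdot 6 = 30$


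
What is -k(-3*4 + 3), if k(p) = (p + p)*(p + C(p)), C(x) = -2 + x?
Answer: -360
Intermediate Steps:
k(p) = 2*p*(-2 + 2*p) (k(p) = (p + p)*(p + (-2 + p)) = (2*p)*(-2 + 2*p) = 2*p*(-2 + 2*p))
-k(-3*4 + 3) = -4*(-3*4 + 3)*(-1 + (-3*4 + 3)) = -4*(-12 + 3)*(-1 + (-12 + 3)) = -4*(-9)*(-1 - 9) = -4*(-9)*(-10) = -1*360 = -360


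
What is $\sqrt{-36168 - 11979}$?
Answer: $i \sqrt{48147} \approx 219.42 i$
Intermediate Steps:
$\sqrt{-36168 - 11979} = \sqrt{-48147} = i \sqrt{48147}$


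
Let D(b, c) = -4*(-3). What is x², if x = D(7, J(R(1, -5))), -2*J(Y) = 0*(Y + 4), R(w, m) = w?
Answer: 144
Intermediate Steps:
J(Y) = 0 (J(Y) = -0*(Y + 4) = -0*(4 + Y) = -½*0 = 0)
D(b, c) = 12
x = 12
x² = 12² = 144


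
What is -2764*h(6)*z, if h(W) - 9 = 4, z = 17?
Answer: -610844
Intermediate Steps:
h(W) = 13 (h(W) = 9 + 4 = 13)
-2764*h(6)*z = -35932*17 = -2764*221 = -610844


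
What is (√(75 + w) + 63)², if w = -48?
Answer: 3996 + 378*√3 ≈ 4650.7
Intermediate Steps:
(√(75 + w) + 63)² = (√(75 - 48) + 63)² = (√27 + 63)² = (3*√3 + 63)² = (63 + 3*√3)²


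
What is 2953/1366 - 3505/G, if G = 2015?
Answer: 232493/550498 ≈ 0.42233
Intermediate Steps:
2953/1366 - 3505/G = 2953/1366 - 3505/2015 = 2953*(1/1366) - 3505*1/2015 = 2953/1366 - 701/403 = 232493/550498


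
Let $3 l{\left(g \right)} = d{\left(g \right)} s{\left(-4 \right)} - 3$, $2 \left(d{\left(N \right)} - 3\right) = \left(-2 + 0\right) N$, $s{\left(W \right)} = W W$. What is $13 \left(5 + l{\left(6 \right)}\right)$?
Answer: $-156$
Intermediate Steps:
$s{\left(W \right)} = W^{2}$
$d{\left(N \right)} = 3 - N$ ($d{\left(N \right)} = 3 + \frac{\left(-2 + 0\right) N}{2} = 3 + \frac{\left(-2\right) N}{2} = 3 - N$)
$l{\left(g \right)} = 15 - \frac{16 g}{3}$ ($l{\left(g \right)} = \frac{\left(3 - g\right) \left(-4\right)^{2} - 3}{3} = \frac{\left(3 - g\right) 16 - 3}{3} = \frac{\left(48 - 16 g\right) - 3}{3} = \frac{45 - 16 g}{3} = 15 - \frac{16 g}{3}$)
$13 \left(5 + l{\left(6 \right)}\right) = 13 \left(5 + \left(15 - 32\right)\right) = 13 \left(5 - 17\right) = 13 \left(-12\right) = -156$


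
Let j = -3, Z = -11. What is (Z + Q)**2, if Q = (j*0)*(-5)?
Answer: 121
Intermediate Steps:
Q = 0 (Q = -3*0*(-5) = 0*(-5) = 0)
(Z + Q)**2 = (-11 + 0)**2 = (-11)**2 = 121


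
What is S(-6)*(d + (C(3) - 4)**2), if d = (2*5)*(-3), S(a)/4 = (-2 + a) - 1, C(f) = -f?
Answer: -684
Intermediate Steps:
S(a) = -12 + 4*a (S(a) = 4*((-2 + a) - 1) = 4*(-3 + a) = -12 + 4*a)
d = -30 (d = 10*(-3) = -30)
S(-6)*(d + (C(3) - 4)**2) = (-12 + 4*(-6))*(-30 + (-1*3 - 4)**2) = (-12 - 24)*(-30 + (-3 - 4)**2) = -36*(-30 + (-7)**2) = -36*(-30 + 49) = -36*19 = -684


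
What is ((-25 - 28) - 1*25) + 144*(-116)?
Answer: -16782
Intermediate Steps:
((-25 - 28) - 1*25) + 144*(-116) = (-53 - 25) - 16704 = -78 - 16704 = -16782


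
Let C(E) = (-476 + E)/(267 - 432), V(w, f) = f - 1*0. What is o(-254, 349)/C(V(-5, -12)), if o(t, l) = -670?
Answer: -55275/244 ≈ -226.54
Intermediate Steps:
V(w, f) = f (V(w, f) = f + 0 = f)
C(E) = 476/165 - E/165 (C(E) = (-476 + E)/(-165) = (-476 + E)*(-1/165) = 476/165 - E/165)
o(-254, 349)/C(V(-5, -12)) = -670/(476/165 - 1/165*(-12)) = -670/(476/165 + 4/55) = -670/488/165 = -670*165/488 = -55275/244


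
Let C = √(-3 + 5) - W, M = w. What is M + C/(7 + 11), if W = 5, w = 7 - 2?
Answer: 85/18 + √2/18 ≈ 4.8008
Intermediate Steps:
w = 5
M = 5
C = -5 + √2 (C = √(-3 + 5) - 1*5 = √2 - 5 = -5 + √2 ≈ -3.5858)
M + C/(7 + 11) = 5 + (-5 + √2)/(7 + 11) = 5 + (-5 + √2)/18 = 5 + (-5/18 + √2/18) = 85/18 + √2/18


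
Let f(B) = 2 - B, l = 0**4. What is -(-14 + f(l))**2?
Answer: -144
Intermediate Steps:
l = 0
-(-14 + f(l))**2 = -(-14 + (2 - 1*0))**2 = -(-14 + (2 + 0))**2 = -(-14 + 2)**2 = -1*(-12)**2 = -1*144 = -144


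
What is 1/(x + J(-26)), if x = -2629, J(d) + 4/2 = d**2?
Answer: -1/1955 ≈ -0.00051151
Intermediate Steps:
J(d) = -2 + d**2
1/(x + J(-26)) = 1/(-2629 + (-2 + (-26)**2)) = 1/(-2629 + (-2 + 676)) = 1/(-2629 + 674) = 1/(-1955) = -1/1955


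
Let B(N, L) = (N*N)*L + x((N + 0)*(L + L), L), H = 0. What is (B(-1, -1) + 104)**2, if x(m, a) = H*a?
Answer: 10609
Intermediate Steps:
x(m, a) = 0 (x(m, a) = 0*a = 0)
B(N, L) = L*N**2 (B(N, L) = (N*N)*L + 0 = N**2*L + 0 = L*N**2 + 0 = L*N**2)
(B(-1, -1) + 104)**2 = (-1*(-1)**2 + 104)**2 = (-1*1 + 104)**2 = (-1 + 104)**2 = 103**2 = 10609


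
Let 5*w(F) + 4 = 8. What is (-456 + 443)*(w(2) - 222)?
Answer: 14378/5 ≈ 2875.6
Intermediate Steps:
w(F) = ⅘ (w(F) = -⅘ + (⅕)*8 = -⅘ + 8/5 = ⅘)
(-456 + 443)*(w(2) - 222) = (-456 + 443)*(⅘ - 222) = -13*(-1106/5) = 14378/5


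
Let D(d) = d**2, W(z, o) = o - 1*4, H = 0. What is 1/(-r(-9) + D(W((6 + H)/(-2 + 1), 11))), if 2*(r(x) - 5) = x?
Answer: 2/97 ≈ 0.020619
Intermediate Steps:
r(x) = 5 + x/2
W(z, o) = -4 + o (W(z, o) = o - 4 = -4 + o)
1/(-r(-9) + D(W((6 + H)/(-2 + 1), 11))) = 1/(-(5 + (1/2)*(-9)) + (-4 + 11)**2) = 1/(-(5 - 9/2) + 7**2) = 1/(-1*1/2 + 49) = 1/(-1/2 + 49) = 1/(97/2) = 2/97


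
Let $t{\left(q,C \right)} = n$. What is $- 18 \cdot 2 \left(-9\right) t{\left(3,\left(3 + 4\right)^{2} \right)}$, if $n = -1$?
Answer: $-324$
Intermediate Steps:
$t{\left(q,C \right)} = -1$
$- 18 \cdot 2 \left(-9\right) t{\left(3,\left(3 + 4\right)^{2} \right)} = - 18 \cdot 2 \left(-9\right) \left(-1\right) = \left(-18\right) \left(-18\right) \left(-1\right) = 324 \left(-1\right) = -324$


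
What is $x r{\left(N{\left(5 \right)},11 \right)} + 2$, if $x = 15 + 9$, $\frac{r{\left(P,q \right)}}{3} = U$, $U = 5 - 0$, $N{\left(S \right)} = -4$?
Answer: $362$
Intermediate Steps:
$U = 5$ ($U = 5 + 0 = 5$)
$r{\left(P,q \right)} = 15$ ($r{\left(P,q \right)} = 3 \cdot 5 = 15$)
$x = 24$
$x r{\left(N{\left(5 \right)},11 \right)} + 2 = 24 \cdot 15 + 2 = 360 + 2 = 362$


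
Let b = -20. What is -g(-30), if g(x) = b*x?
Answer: -600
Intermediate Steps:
g(x) = -20*x
-g(-30) = -(-20)*(-30) = -1*600 = -600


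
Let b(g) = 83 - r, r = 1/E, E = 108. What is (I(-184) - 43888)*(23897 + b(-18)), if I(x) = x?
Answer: -28534846102/27 ≈ -1.0568e+9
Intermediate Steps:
r = 1/108 ≈ 0.0092593
b(g) = 8963/108 (b(g) = 83 - 1*1/108 = 83 - 1/108 = 8963/108)
(I(-184) - 43888)*(23897 + b(-18)) = (-184 - 43888)*(23897 + 8963/108) = -44072*2589839/108 = -28534846102/27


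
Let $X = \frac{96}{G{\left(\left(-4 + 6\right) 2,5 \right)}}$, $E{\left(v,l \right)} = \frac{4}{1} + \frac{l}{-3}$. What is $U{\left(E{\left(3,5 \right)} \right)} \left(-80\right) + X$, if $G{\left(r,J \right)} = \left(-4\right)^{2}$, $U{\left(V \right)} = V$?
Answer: $- \frac{542}{3} \approx -180.67$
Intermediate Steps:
$E{\left(v,l \right)} = 4 - \frac{l}{3}$ ($E{\left(v,l \right)} = 4 \cdot 1 + l \left(- \frac{1}{3}\right) = 4 - \frac{l}{3}$)
$G{\left(r,J \right)} = 16$
$X = 6$ ($X = \frac{96}{16} = 96 \cdot \frac{1}{16} = 6$)
$U{\left(E{\left(3,5 \right)} \right)} \left(-80\right) + X = \left(4 - \frac{5}{3}\right) \left(-80\right) + 6 = \frac{7}{3} \left(-80\right) + 6 = - \frac{560}{3} + 6 = - \frac{542}{3}$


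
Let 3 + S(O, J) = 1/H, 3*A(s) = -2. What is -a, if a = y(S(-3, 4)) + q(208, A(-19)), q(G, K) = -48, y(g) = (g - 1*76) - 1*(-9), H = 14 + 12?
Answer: 3067/26 ≈ 117.96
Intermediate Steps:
A(s) = -⅔ (A(s) = (⅓)*(-2) = -⅔)
H = 26
S(O, J) = -77/26 (S(O, J) = -3 + 1/26 = -77/26)
y(g) = -67 + g (y(g) = (g - 76) + 9 = (-76 + g) + 9 = -67 + g)
a = -3067/26 (a = (-67 - 77/26) - 48 = -1819/26 - 48 = -3067/26 ≈ -117.96)
-a = -1*(-3067/26) = 3067/26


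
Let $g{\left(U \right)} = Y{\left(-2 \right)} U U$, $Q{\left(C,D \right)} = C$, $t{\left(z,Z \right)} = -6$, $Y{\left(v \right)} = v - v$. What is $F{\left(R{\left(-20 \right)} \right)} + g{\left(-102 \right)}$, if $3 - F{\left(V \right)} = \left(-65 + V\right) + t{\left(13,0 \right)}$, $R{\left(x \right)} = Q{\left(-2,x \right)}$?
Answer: $76$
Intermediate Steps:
$Y{\left(v \right)} = 0$
$R{\left(x \right)} = -2$
$g{\left(U \right)} = 0$ ($g{\left(U \right)} = 0 U U = 0 U = 0$)
$F{\left(V \right)} = 74 - V$ ($F{\left(V \right)} = 3 - \left(\left(-65 + V\right) - 6\right) = 3 - \left(-71 + V\right) = 74 - V$)
$F{\left(R{\left(-20 \right)} \right)} + g{\left(-102 \right)} = \left(74 - -2\right) + 0 = \left(74 + 2\right) + 0 = 76 + 0 = 76$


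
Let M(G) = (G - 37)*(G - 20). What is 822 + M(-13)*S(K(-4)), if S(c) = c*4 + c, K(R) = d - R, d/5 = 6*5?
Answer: 1271322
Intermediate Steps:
d = 150 (d = 5*(6*5) = 5*30 = 150)
K(R) = 150 - R
M(G) = (-37 + G)*(-20 + G)
S(c) = 5*c (S(c) = 4*c + c = 5*c)
822 + M(-13)*S(K(-4)) = 822 + (740 + (-13)**2 - 57*(-13))*(5*(150 - 1*(-4))) = 822 + (740 + 169 + 741)*(5*(150 + 4)) = 822 + 1650*(5*154) = 822 + 1650*770 = 822 + 1270500 = 1271322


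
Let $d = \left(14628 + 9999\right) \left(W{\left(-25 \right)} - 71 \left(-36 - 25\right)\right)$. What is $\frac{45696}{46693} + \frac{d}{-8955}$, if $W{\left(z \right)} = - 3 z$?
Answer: $- \frac{1688695897262}{139378605} \approx -12116.0$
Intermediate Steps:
$d = 108506562$ ($d = \left(14628 + 9999\right) \left(\left(-3\right) \left(-25\right) - 71 \left(-36 - 25\right)\right) = 24627 \left(75 - -4331\right) = 24627 \left(75 + 4331\right) = 24627 \cdot 4406 = 108506562$)
$\frac{45696}{46693} + \frac{d}{-8955} = \frac{45696}{46693} + \frac{108506562}{-8955} = 45696 \cdot \frac{1}{46693} + 108506562 \left(- \frac{1}{8955}\right) = \frac{45696}{46693} - \frac{36168854}{2985} = - \frac{1688695897262}{139378605}$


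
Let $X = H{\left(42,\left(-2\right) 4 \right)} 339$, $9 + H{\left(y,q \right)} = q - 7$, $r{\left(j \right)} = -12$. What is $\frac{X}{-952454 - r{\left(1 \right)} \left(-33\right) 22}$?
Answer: $\frac{4068}{480583} \approx 0.0084647$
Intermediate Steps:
$H{\left(y,q \right)} = -16 + q$ ($H{\left(y,q \right)} = -9 + \left(q - 7\right) = -9 + \left(-7 + q\right) = -16 + q$)
$X = -8136$ ($X = \left(-16 - 8\right) 339 = \left(-24\right) 339 = -8136$)
$\frac{X}{-952454 - r{\left(1 \right)} \left(-33\right) 22} = - \frac{8136}{-952454 - \left(-12\right) \left(-33\right) 22} = - \frac{8136}{-952454 - 396 \cdot 22} = - \frac{8136}{-952454 - 8712} = - \frac{8136}{-961166} = \left(-8136\right) \left(- \frac{1}{961166}\right) = \frac{4068}{480583}$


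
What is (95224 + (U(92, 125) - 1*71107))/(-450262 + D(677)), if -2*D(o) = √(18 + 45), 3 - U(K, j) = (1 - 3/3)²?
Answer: -43441277760/810943474513 + 144720*√7/810943474513 ≈ -0.053568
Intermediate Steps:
U(K, j) = 3 (U(K, j) = 3 - (1 - 3/3)² = 3 - (1 - 3*⅓)² = 3 - (1 - 1)² = 3 - 1*0² = 3 - 1*0 = 3 + 0 = 3)
D(o) = -3*√7/2 (D(o) = -√(18 + 45)/2 = -3*√7/2)
(95224 + (U(92, 125) - 1*71107))/(-450262 + D(677)) = (95224 + (3 - 1*71107))/(-450262 - 3*√7/2) = (95224 + (3 - 71107))/(-450262 - 3*√7/2) = (95224 - 71104)/(-450262 - 3*√7/2) = 24120/(-450262 - 3*√7/2)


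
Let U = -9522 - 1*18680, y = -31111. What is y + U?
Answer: -59313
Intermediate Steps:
U = -28202 (U = -9522 - 18680 = -28202)
y + U = -31111 - 28202 = -59313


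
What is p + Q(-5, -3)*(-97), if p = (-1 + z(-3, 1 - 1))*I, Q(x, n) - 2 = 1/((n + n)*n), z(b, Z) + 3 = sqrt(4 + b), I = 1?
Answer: -3643/18 ≈ -202.39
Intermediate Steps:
z(b, Z) = -3 + sqrt(4 + b)
Q(x, n) = 2 + 1/(2*n**2) (Q(x, n) = 2 + 1/((n + n)*n) = 2 + 1/((2*n)*n) = 2 + 1/(2*n**2))
p = -3 (p = (-1 + (-3 + sqrt(4 - 3)))*1 = (-1 + (-3 + sqrt(1)))*1 = (-1 + (-3 + 1))*1 = (-1 - 2)*1 = -3*1 = -3)
p + Q(-5, -3)*(-97) = -3 + (2 + (1/2)/(-3)**2)*(-97) = -3 + (2 + (1/2)*(1/9))*(-97) = -3 + (2 + 1/18)*(-97) = -3 + (37/18)*(-97) = -3 - 3589/18 = -3643/18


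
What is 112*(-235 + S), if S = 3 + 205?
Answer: -3024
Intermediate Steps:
S = 208
112*(-235 + S) = 112*(-235 + 208) = 112*(-27) = -3024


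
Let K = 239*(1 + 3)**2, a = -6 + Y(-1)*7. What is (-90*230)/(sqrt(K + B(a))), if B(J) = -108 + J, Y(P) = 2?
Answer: -10350*sqrt(19)/133 ≈ -339.21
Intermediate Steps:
a = 8 (a = -6 + 2*7 = -6 + 14 = 8)
K = 3824 (K = 239*4**2 = 239*16 = 3824)
(-90*230)/(sqrt(K + B(a))) = (-90*230)/(sqrt(3824 + (-108 + 8))) = -20700/sqrt(3824 - 100) = -20700*sqrt(19)/266 = -10350*sqrt(19)/133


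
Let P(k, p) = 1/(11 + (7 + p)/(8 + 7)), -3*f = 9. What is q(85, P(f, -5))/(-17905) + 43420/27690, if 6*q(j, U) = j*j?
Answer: 763171/508502 ≈ 1.5008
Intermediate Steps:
f = -3 (f = -⅓*9 = -3)
P(k, p) = 1/(172/15 + p/15) (P(k, p) = 1/(11 + (7 + p)/15) = 1/(11 + (7 + p)*(1/15)) = 1/(11 + (7/15 + p/15)) = 1/(172/15 + p/15))
q(j, U) = j²/6 (q(j, U) = (j*j)/6 = j²/6)
q(85, P(f, -5))/(-17905) + 43420/27690 = ((⅙)*85²)/(-17905) + 43420/27690 = ((⅙)*7225)*(-1/17905) + 43420*(1/27690) = (7225/6)*(-1/17905) + 334/213 = -1445/21486 + 334/213 = 763171/508502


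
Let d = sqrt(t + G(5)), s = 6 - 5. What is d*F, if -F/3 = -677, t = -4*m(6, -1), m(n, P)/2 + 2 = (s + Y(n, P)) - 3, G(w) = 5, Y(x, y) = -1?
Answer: 6093*sqrt(5) ≈ 13624.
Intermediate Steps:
s = 1
m(n, P) = -10 (m(n, P) = -4 + 2*((1 - 1) - 3) = -4 + 2*(0 - 3) = -4 + 2*(-3) = -4 - 6 = -10)
t = 40 (t = -4*(-10) = 40)
F = 2031 (F = -3*(-677) = 2031)
d = 3*sqrt(5) (d = sqrt(40 + 5) = sqrt(45) = 3*sqrt(5) ≈ 6.7082)
d*F = (3*sqrt(5))*2031 = 6093*sqrt(5)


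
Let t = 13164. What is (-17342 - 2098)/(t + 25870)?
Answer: -9720/19517 ≈ -0.49803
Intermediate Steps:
(-17342 - 2098)/(t + 25870) = (-17342 - 2098)/(13164 + 25870) = -19440/39034 = -19440*1/39034 = -9720/19517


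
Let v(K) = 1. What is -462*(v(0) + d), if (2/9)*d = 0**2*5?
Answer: -462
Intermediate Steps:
d = 0 (d = 9*(0**2*5)/2 = 9*(0*5)/2 = (9/2)*0 = 0)
-462*(v(0) + d) = -462*(1 + 0) = -462*1 = -462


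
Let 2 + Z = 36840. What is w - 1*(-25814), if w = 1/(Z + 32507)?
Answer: 1790071831/69345 ≈ 25814.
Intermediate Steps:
Z = 36838 (Z = -2 + 36840 = 36838)
w = 1/69345 (w = 1/(36838 + 32507) = 1/69345 ≈ 1.4421e-5)
w - 1*(-25814) = 1/69345 - 1*(-25814) = 1/69345 + 25814 = 1790071831/69345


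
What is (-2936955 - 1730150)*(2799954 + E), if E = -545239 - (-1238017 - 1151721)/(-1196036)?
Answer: -6292932844015467105/598018 ≈ -1.0523e+13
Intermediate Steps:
E = -326063931171/598018 (E = -545239 - (-2389738)*(-1)/1196036 = -545239 - 1*1194869/598018 = -545239 - 1194869/598018 = -326063931171/598018 ≈ -5.4524e+5)
(-2936955 - 1730150)*(2799954 + E) = (-2936955 - 1730150)*(2799954 - 326063931171/598018) = -4667105*1348358960001/598018 = -6292932844015467105/598018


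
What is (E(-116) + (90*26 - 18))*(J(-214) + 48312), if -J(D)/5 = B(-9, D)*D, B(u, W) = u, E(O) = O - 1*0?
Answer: 85332492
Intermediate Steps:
E(O) = O (E(O) = O + 0 = O)
J(D) = 45*D (J(D) = -(-45)*D = 45*D)
(E(-116) + (90*26 - 18))*(J(-214) + 48312) = (-116 + (90*26 - 18))*(45*(-214) + 48312) = (-116 + (2340 - 18))*(-9630 + 48312) = (-116 + 2322)*38682 = 2206*38682 = 85332492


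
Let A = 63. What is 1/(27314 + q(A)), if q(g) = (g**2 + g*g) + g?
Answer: 1/35315 ≈ 2.8317e-5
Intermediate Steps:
q(g) = g + 2*g**2 (q(g) = (g**2 + g**2) + g = 2*g**2 + g = g + 2*g**2)
1/(27314 + q(A)) = 1/(27314 + 63*(1 + 2*63)) = 1/(27314 + 63*(1 + 126)) = 1/(27314 + 63*127) = 1/(27314 + 8001) = 1/35315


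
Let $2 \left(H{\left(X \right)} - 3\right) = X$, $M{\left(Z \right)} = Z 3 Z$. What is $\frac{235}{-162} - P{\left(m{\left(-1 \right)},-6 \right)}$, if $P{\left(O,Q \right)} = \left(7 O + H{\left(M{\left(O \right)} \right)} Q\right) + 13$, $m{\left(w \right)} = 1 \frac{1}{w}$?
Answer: $\frac{3167}{162} \approx 19.549$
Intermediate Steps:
$M{\left(Z \right)} = 3 Z^{2}$ ($M{\left(Z \right)} = 3 Z Z = 3 Z^{2}$)
$m{\left(w \right)} = \frac{1}{w}$
$H{\left(X \right)} = 3 + \frac{X}{2}$
$P{\left(O,Q \right)} = 13 + 7 O + Q \left(3 + \frac{3 O^{2}}{2}\right)$ ($P{\left(O,Q \right)} = \left(7 O + \left(3 + \frac{3 O^{2}}{2}\right) Q\right) + 13 = \left(7 O + Q \left(3 + \frac{3 O^{2}}{2}\right)\right) + 13 = 13 + 7 O + Q \left(3 + \frac{3 O^{2}}{2}\right)$)
$\frac{235}{-162} - P{\left(m{\left(-1 \right)},-6 \right)} = \frac{235}{-162} - \left(13 + \frac{7}{-1} + \frac{3}{2} \left(-6\right) \left(2 + \left(\frac{1}{-1}\right)^{2}\right)\right) = 235 \left(- \frac{1}{162}\right) - \left(13 + 7 \left(-1\right) + \frac{3}{2} \left(-6\right) \left(2 + \left(-1\right)^{2}\right)\right) = - \frac{235}{162} - \left(13 - 7 + \frac{3}{2} \left(-6\right) \left(2 + 1\right)\right) = - \frac{235}{162} - \left(13 - 7 + \frac{3}{2} \left(-6\right) 3\right) = - \frac{235}{162} - \left(13 - 7 - 27\right) = - \frac{235}{162} - -21 = - \frac{235}{162} + 21 = \frac{3167}{162}$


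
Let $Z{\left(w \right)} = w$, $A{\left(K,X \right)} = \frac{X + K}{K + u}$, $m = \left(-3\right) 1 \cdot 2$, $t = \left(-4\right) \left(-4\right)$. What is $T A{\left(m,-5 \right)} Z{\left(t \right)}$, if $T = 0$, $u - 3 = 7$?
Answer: $0$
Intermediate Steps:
$u = 10$ ($u = 3 + 7 = 10$)
$t = 16$
$m = -6$ ($m = \left(-3\right) 2 = -6$)
$A{\left(K,X \right)} = \frac{K + X}{10 + K}$ ($A{\left(K,X \right)} = \frac{X + K}{K + 10} = \frac{K + X}{10 + K}$)
$T A{\left(m,-5 \right)} Z{\left(t \right)} = 0 \frac{-6 - 5}{10 - 6} \cdot 16 = 0 \cdot \frac{1}{4} \left(-11\right) 16 = 0 \left(- \frac{11}{4}\right) 16 = 0 \cdot 16 = 0$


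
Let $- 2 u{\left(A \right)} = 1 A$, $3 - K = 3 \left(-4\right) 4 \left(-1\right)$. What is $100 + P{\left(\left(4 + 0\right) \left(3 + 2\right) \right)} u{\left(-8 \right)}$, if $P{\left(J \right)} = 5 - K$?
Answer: $300$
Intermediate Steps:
$K = -45$ ($K = 3 - 3 \left(-4\right) 4 \left(-1\right) = 3 - 3 \left(\left(-16\right) \left(-1\right)\right) = 3 - 3 \cdot 16 = 3 - 48 = -45$)
$u{\left(A \right)} = - \frac{A}{2}$ ($u{\left(A \right)} = - \frac{1 A}{2} = - \frac{A}{2}$)
$P{\left(J \right)} = 50$ ($P{\left(J \right)} = 5 - -45 = 5 + 45 = 50$)
$100 + P{\left(\left(4 + 0\right) \left(3 + 2\right) \right)} u{\left(-8 \right)} = 100 + 50 \left(\left(- \frac{1}{2}\right) \left(-8\right)\right) = 100 + 50 \cdot 4 = 100 + 200 = 300$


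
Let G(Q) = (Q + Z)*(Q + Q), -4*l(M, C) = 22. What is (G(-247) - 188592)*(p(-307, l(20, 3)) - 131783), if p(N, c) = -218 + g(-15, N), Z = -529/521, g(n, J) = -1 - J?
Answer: 4533432858960/521 ≈ 8.7014e+9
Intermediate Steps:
l(M, C) = -11/2 (l(M, C) = -1/4*22 = -11/2)
Z = -529/521 (Z = -529*1/521 = -529/521 ≈ -1.0154)
p(N, c) = -219 - N (p(N, c) = -218 + (-1 - N) = -219 - N)
G(Q) = 2*Q*(-529/521 + Q) (G(Q) = (Q - 529/521)*(Q + Q) = (-529/521 + Q)*(2*Q) = 2*Q*(-529/521 + Q))
(G(-247) - 188592)*(p(-307, l(20, 3)) - 131783) = ((2/521)*(-247)*(-529 + 521*(-247)) - 188592)*((-219 - 1*(-307)) - 131783) = ((2/521)*(-247)*(-529 - 128687) - 188592)*((-219 + 307) - 131783) = ((2/521)*(-247)*(-129216) - 188592)*(88 - 131783) = (63832704/521 - 188592)*(-131695) = -34423728/521*(-131695) = 4533432858960/521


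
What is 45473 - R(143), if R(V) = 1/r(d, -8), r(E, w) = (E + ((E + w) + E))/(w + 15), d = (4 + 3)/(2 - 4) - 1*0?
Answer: 1682515/37 ≈ 45473.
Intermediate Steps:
d = -7/2 (d = 7/(-2) + 0 = 7*(-1/2) + 0 = -7/2 + 0 = -7/2 ≈ -3.5000)
r(E, w) = (w + 3*E)/(15 + w) (r(E, w) = (E + (w + 2*E))/(15 + w) = (w + 3*E)/(15 + w))
R(V) = -14/37 (R(V) = 1/((-8 + 3*(-7/2))/(15 - 8)) = 1/((-8 - 21/2)/7) = 1/((1/7)*(-37/2)) = 1/(-37/14) = -14/37)
45473 - R(143) = 45473 - 1*(-14/37) = 45473 + 14/37 = 1682515/37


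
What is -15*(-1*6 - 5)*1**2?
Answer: 165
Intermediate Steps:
-15*(-1*6 - 5)*1**2 = -15*(-6 - 5)*1 = -15*(-11)*1 = 165*1 = 165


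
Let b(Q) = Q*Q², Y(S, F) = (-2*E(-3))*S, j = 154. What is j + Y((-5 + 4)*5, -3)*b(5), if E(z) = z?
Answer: -3596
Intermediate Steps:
Y(S, F) = 6*S (Y(S, F) = (-2*(-3))*S = 6*S)
b(Q) = Q³
j + Y((-5 + 4)*5, -3)*b(5) = 154 + (6*((-5 + 4)*5))*5³ = 154 + (6*(-1*5))*125 = 154 + (6*(-5))*125 = 154 - 30*125 = 154 - 3750 = -3596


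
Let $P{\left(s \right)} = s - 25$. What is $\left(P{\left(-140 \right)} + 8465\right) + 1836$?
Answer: $10136$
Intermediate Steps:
$P{\left(s \right)} = -25 + s$ ($P{\left(s \right)} = s - 25 = -25 + s$)
$\left(P{\left(-140 \right)} + 8465\right) + 1836 = \left(\left(-25 - 140\right) + 8465\right) + 1836 = \left(-165 + 8465\right) + 1836 = 8300 + 1836 = 10136$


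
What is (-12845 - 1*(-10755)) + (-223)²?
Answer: 47639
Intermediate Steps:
(-12845 - 1*(-10755)) + (-223)² = (-12845 + 10755) + 49729 = -2090 + 49729 = 47639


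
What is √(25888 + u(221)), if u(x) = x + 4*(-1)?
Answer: √26105 ≈ 161.57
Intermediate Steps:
u(x) = -4 + x (u(x) = x - 4 = -4 + x)
√(25888 + u(221)) = √(25888 + (-4 + 221)) = √(25888 + 217) = √26105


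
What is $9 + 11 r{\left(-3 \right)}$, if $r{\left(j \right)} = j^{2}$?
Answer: $108$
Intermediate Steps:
$9 + 11 r{\left(-3 \right)} = 9 + 11 \left(-3\right)^{2} = 9 + 11 \cdot 9 = 9 + 99 = 108$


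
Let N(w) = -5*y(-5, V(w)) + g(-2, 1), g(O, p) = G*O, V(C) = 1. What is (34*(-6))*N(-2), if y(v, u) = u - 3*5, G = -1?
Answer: -14688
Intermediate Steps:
y(v, u) = -15 + u (y(v, u) = u - 15 = -15 + u)
g(O, p) = -O
N(w) = 72 (N(w) = -5*(-15 + 1) - 1*(-2) = -5*(-14) + 2 = 70 + 2 = 72)
(34*(-6))*N(-2) = (34*(-6))*72 = -204*72 = -14688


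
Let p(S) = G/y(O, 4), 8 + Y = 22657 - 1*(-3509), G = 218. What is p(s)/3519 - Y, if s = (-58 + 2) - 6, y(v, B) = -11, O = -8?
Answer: -1012550240/38709 ≈ -26158.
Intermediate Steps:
Y = 26158 (Y = -8 + (22657 - 1*(-3509)) = -8 + (22657 + 3509) = -8 + 26166 = 26158)
s = -62 (s = -56 - 6 = -62)
p(S) = -218/11 (p(S) = 218/(-11) = 218*(-1/11) = -218/11)
p(s)/3519 - Y = -218/11/3519 - 1*26158 = -218/11*1/3519 - 26158 = -218/38709 - 26158 = -1012550240/38709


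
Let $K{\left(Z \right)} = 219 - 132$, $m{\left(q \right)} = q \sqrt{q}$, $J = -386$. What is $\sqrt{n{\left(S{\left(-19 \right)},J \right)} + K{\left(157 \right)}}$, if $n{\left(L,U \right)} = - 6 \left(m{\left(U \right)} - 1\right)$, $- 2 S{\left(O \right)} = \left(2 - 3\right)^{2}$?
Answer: $\sqrt{93 + 2316 i \sqrt{386}} \approx 150.99 + 150.68 i$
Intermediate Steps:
$m{\left(q \right)} = q^{\frac{3}{2}}$
$S{\left(O \right)} = - \frac{1}{2}$ ($S{\left(O \right)} = - \frac{\left(2 - 3\right)^{2}}{2} = - \frac{\left(-1\right)^{2}}{2} = \left(- \frac{1}{2}\right) 1 = - \frac{1}{2}$)
$n{\left(L,U \right)} = 6 - 6 U^{\frac{3}{2}}$ ($n{\left(L,U \right)} = - 6 \left(U^{\frac{3}{2}} - 1\right) = - 6 \left(-1 + U^{\frac{3}{2}}\right) = 6 - 6 U^{\frac{3}{2}}$)
$K{\left(Z \right)} = 87$ ($K{\left(Z \right)} = 219 - 132 = 87$)
$\sqrt{n{\left(S{\left(-19 \right)},J \right)} + K{\left(157 \right)}} = \sqrt{\left(6 - 6 \left(-386\right)^{\frac{3}{2}}\right) + 87} = \sqrt{\left(6 - 6 \left(- 386 i \sqrt{386}\right)\right) + 87} = \sqrt{\left(6 + 2316 i \sqrt{386}\right) + 87} = \sqrt{93 + 2316 i \sqrt{386}}$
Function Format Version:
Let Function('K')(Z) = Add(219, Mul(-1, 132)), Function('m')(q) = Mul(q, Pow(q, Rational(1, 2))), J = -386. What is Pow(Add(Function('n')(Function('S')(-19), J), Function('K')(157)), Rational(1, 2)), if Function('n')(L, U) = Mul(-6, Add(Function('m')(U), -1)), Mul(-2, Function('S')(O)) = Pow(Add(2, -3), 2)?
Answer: Pow(Add(93, Mul(2316, I, Pow(386, Rational(1, 2)))), Rational(1, 2)) ≈ Add(150.99, Mul(150.68, I))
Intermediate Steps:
Function('m')(q) = Pow(q, Rational(3, 2))
Function('S')(O) = Rational(-1, 2) (Function('S')(O) = Mul(Rational(-1, 2), Pow(Add(2, -3), 2)) = Mul(Rational(-1, 2), Pow(-1, 2)) = Mul(Rational(-1, 2), 1) = Rational(-1, 2))
Function('n')(L, U) = Add(6, Mul(-6, Pow(U, Rational(3, 2)))) (Function('n')(L, U) = Mul(-6, Add(Pow(U, Rational(3, 2)), -1)) = Mul(-6, Add(-1, Pow(U, Rational(3, 2)))) = Add(6, Mul(-6, Pow(U, Rational(3, 2)))))
Function('K')(Z) = 87 (Function('K')(Z) = Add(219, -132) = 87)
Pow(Add(Function('n')(Function('S')(-19), J), Function('K')(157)), Rational(1, 2)) = Pow(Add(Add(6, Mul(-6, Pow(-386, Rational(3, 2)))), 87), Rational(1, 2)) = Pow(Add(Add(6, Mul(-6, Mul(-386, I, Pow(386, Rational(1, 2))))), 87), Rational(1, 2)) = Pow(Add(Add(6, Mul(2316, I, Pow(386, Rational(1, 2)))), 87), Rational(1, 2)) = Pow(Add(93, Mul(2316, I, Pow(386, Rational(1, 2)))), Rational(1, 2))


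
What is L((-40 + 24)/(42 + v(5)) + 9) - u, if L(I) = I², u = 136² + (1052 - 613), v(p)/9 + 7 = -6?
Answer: -106031894/5625 ≈ -18850.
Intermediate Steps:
v(p) = -117 (v(p) = -63 + 9*(-6) = -63 - 54 = -117)
u = 18935 (u = 18496 + 439 = 18935)
L((-40 + 24)/(42 + v(5)) + 9) - u = ((-40 + 24)/(42 - 117) + 9)² - 1*18935 = (-16/(-75) + 9)² - 18935 = (-16*(-1/75) + 9)² - 18935 = (16/75 + 9)² - 18935 = (691/75)² - 18935 = 477481/5625 - 18935 = -106031894/5625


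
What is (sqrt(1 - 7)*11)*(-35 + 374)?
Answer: 3729*I*sqrt(6) ≈ 9134.1*I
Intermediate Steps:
(sqrt(1 - 7)*11)*(-35 + 374) = (sqrt(-6)*11)*339 = ((I*sqrt(6))*11)*339 = (11*I*sqrt(6))*339 = 3729*I*sqrt(6)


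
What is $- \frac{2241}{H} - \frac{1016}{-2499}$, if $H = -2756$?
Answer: $\frac{8400355}{6887244} \approx 1.2197$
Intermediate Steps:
$- \frac{2241}{H} - \frac{1016}{-2499} = - \frac{2241}{-2756} - \frac{1016}{-2499} = \left(-2241\right) \left(- \frac{1}{2756}\right) - - \frac{1016}{2499} = \frac{2241}{2756} + \frac{1016}{2499} = \frac{8400355}{6887244}$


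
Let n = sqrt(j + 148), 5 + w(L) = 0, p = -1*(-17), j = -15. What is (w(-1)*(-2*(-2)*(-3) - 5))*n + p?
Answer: 17 + 85*sqrt(133) ≈ 997.27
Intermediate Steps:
p = 17
w(L) = -5 (w(L) = -5 + 0 = -5)
n = sqrt(133) (n = sqrt(-15 + 148) = sqrt(133) ≈ 11.533)
(w(-1)*(-2*(-2)*(-3) - 5))*n + p = (-5*(-2*(-2)*(-3) - 5))*sqrt(133) + 17 = (-5*(4*(-3) - 5))*sqrt(133) + 17 = (-5*(-12 - 5))*sqrt(133) + 17 = (-5*(-17))*sqrt(133) + 17 = 85*sqrt(133) + 17 = 17 + 85*sqrt(133)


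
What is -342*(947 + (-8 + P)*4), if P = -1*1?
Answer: -311562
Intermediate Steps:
P = -1
-342*(947 + (-8 + P)*4) = -342*(947 + (-8 - 1)*4) = -342*(947 - 9*4) = -342*(947 - 36) = -342*911 = -311562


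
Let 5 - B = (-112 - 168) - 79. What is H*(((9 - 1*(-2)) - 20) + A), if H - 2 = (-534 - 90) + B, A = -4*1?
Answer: 3354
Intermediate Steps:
B = 364 (B = 5 - ((-112 - 168) - 79) = 5 - (-280 - 79) = 5 - 1*(-359) = 5 + 359 = 364)
A = -4
H = -258 (H = 2 + ((-534 - 90) + 364) = 2 + (-624 + 364) = 2 - 260 = -258)
H*(((9 - 1*(-2)) - 20) + A) = -258*(((9 - 1*(-2)) - 20) - 4) = -258*(((9 + 2) - 20) - 4) = -258*((11 - 20) - 4) = -258*(-9 - 4) = -258*(-13) = 3354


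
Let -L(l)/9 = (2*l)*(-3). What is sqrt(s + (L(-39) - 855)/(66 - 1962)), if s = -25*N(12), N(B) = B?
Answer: 3*I*sqrt(3311206)/316 ≈ 17.275*I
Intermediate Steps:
L(l) = 54*l (L(l) = -9*2*l*(-3) = -(-54)*l = 54*l)
s = -300 (s = -25*12 = -300)
sqrt(s + (L(-39) - 855)/(66 - 1962)) = sqrt(-300 + (54*(-39) - 855)/(66 - 1962)) = sqrt(-300 + (-2106 - 855)/(-1896)) = sqrt(-300 - 2961*(-1/1896)) = sqrt(-300 + 987/632) = sqrt(-188613/632) = 3*I*sqrt(3311206)/316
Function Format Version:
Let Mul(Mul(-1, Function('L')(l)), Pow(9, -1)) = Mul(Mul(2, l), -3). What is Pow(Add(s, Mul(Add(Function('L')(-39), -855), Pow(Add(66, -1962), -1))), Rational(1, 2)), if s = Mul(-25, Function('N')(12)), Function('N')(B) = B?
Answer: Mul(Rational(3, 316), I, Pow(3311206, Rational(1, 2))) ≈ Mul(17.275, I)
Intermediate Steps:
Function('L')(l) = Mul(54, l) (Function('L')(l) = Mul(-9, Mul(Mul(2, l), -3)) = Mul(-9, Mul(-6, l)) = Mul(54, l))
s = -300 (s = Mul(-25, 12) = -300)
Pow(Add(s, Mul(Add(Function('L')(-39), -855), Pow(Add(66, -1962), -1))), Rational(1, 2)) = Pow(Add(-300, Mul(Add(Mul(54, -39), -855), Pow(Add(66, -1962), -1))), Rational(1, 2)) = Pow(Add(-300, Mul(Add(-2106, -855), Pow(-1896, -1))), Rational(1, 2)) = Pow(Add(-300, Mul(-2961, Rational(-1, 1896))), Rational(1, 2)) = Pow(Add(-300, Rational(987, 632)), Rational(1, 2)) = Pow(Rational(-188613, 632), Rational(1, 2)) = Mul(Rational(3, 316), I, Pow(3311206, Rational(1, 2)))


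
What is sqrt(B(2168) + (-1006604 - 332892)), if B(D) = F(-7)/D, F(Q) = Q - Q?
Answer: 2*I*sqrt(334874) ≈ 1157.4*I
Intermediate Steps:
F(Q) = 0
B(D) = 0 (B(D) = 0/D = 0)
sqrt(B(2168) + (-1006604 - 332892)) = sqrt(0 + (-1006604 - 332892)) = sqrt(0 - 1339496) = sqrt(-1339496) = 2*I*sqrt(334874)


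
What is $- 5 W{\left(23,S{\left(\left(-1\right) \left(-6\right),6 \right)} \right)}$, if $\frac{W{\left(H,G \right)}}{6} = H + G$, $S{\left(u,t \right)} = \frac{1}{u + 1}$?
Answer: $- \frac{4860}{7} \approx -694.29$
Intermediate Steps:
$S{\left(u,t \right)} = \frac{1}{1 + u}$
$W{\left(H,G \right)} = 6 G + 6 H$ ($W{\left(H,G \right)} = 6 \left(H + G\right) = 6 \left(G + H\right) = 6 G + 6 H$)
$- 5 W{\left(23,S{\left(\left(-1\right) \left(-6\right),6 \right)} \right)} = - 5 \left(\frac{6}{1 - -6} + 6 \cdot 23\right) = - 5 \left(\frac{6}{1 + 6} + 138\right) = - 5 \left(\frac{6}{7} + 138\right) = \left(-5\right) \frac{972}{7} = - \frac{4860}{7}$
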